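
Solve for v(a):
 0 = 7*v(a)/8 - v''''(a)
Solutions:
 v(a) = C1*exp(-14^(1/4)*a/2) + C2*exp(14^(1/4)*a/2) + C3*sin(14^(1/4)*a/2) + C4*cos(14^(1/4)*a/2)


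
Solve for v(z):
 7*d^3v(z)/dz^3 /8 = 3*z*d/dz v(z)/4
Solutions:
 v(z) = C1 + Integral(C2*airyai(6^(1/3)*7^(2/3)*z/7) + C3*airybi(6^(1/3)*7^(2/3)*z/7), z)


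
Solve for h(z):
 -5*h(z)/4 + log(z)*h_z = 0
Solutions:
 h(z) = C1*exp(5*li(z)/4)


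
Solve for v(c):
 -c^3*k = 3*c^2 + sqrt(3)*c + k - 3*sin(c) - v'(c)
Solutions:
 v(c) = C1 + c^4*k/4 + c^3 + sqrt(3)*c^2/2 + c*k + 3*cos(c)


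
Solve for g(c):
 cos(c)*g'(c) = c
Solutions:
 g(c) = C1 + Integral(c/cos(c), c)


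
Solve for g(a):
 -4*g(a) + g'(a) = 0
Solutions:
 g(a) = C1*exp(4*a)


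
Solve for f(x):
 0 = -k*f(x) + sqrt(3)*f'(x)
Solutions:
 f(x) = C1*exp(sqrt(3)*k*x/3)


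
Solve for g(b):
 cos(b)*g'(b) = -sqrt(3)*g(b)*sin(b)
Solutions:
 g(b) = C1*cos(b)^(sqrt(3))


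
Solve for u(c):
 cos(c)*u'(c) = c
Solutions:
 u(c) = C1 + Integral(c/cos(c), c)


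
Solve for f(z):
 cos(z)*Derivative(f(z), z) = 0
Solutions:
 f(z) = C1


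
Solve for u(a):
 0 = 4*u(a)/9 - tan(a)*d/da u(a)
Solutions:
 u(a) = C1*sin(a)^(4/9)


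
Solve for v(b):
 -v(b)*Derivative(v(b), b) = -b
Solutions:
 v(b) = -sqrt(C1 + b^2)
 v(b) = sqrt(C1 + b^2)


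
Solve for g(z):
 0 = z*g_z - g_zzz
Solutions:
 g(z) = C1 + Integral(C2*airyai(z) + C3*airybi(z), z)


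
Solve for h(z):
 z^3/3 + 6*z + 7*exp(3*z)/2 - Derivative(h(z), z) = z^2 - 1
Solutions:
 h(z) = C1 + z^4/12 - z^3/3 + 3*z^2 + z + 7*exp(3*z)/6


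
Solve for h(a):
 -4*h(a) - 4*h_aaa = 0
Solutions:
 h(a) = C3*exp(-a) + (C1*sin(sqrt(3)*a/2) + C2*cos(sqrt(3)*a/2))*exp(a/2)


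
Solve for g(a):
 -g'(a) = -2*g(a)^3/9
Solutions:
 g(a) = -3*sqrt(2)*sqrt(-1/(C1 + 2*a))/2
 g(a) = 3*sqrt(2)*sqrt(-1/(C1 + 2*a))/2


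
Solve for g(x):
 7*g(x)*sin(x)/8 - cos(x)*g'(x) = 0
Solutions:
 g(x) = C1/cos(x)^(7/8)


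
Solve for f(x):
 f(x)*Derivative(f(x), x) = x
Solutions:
 f(x) = -sqrt(C1 + x^2)
 f(x) = sqrt(C1 + x^2)


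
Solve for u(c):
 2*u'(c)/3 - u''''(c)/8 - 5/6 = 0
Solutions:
 u(c) = C1 + C4*exp(2*2^(1/3)*3^(2/3)*c/3) + 5*c/4 + (C2*sin(2^(1/3)*3^(1/6)*c) + C3*cos(2^(1/3)*3^(1/6)*c))*exp(-2^(1/3)*3^(2/3)*c/3)


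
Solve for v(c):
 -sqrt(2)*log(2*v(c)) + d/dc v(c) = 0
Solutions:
 -sqrt(2)*Integral(1/(log(_y) + log(2)), (_y, v(c)))/2 = C1 - c


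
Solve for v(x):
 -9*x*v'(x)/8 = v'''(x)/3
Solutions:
 v(x) = C1 + Integral(C2*airyai(-3*x/2) + C3*airybi(-3*x/2), x)


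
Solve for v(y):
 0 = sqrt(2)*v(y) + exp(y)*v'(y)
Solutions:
 v(y) = C1*exp(sqrt(2)*exp(-y))


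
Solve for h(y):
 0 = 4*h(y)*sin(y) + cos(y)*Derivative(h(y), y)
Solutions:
 h(y) = C1*cos(y)^4


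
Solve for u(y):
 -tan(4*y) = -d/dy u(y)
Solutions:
 u(y) = C1 - log(cos(4*y))/4


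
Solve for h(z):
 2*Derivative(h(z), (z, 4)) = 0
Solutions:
 h(z) = C1 + C2*z + C3*z^2 + C4*z^3


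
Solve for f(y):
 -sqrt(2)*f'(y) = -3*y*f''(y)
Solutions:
 f(y) = C1 + C2*y^(sqrt(2)/3 + 1)


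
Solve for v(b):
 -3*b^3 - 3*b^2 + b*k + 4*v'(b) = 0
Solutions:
 v(b) = C1 + 3*b^4/16 + b^3/4 - b^2*k/8


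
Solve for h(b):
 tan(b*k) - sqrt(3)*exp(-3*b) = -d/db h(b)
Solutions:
 h(b) = C1 - Piecewise((sqrt(3)*exp(-3*b)/3 + log(tan(b*k)^2 + 1)/(2*k), Ne(k, 0)), (sqrt(3)*exp(-3*b)/3, True))


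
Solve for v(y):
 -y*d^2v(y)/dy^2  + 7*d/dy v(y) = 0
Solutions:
 v(y) = C1 + C2*y^8


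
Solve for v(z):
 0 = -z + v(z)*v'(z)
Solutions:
 v(z) = -sqrt(C1 + z^2)
 v(z) = sqrt(C1 + z^2)


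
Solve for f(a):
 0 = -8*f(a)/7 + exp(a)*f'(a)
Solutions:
 f(a) = C1*exp(-8*exp(-a)/7)


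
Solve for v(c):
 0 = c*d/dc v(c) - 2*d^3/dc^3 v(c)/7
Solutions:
 v(c) = C1 + Integral(C2*airyai(2^(2/3)*7^(1/3)*c/2) + C3*airybi(2^(2/3)*7^(1/3)*c/2), c)


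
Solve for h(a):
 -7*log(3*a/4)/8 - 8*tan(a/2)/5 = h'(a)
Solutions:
 h(a) = C1 - 7*a*log(a)/8 - 7*a*log(3)/8 + 7*a/8 + 7*a*log(2)/4 + 16*log(cos(a/2))/5


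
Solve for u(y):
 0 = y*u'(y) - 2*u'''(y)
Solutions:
 u(y) = C1 + Integral(C2*airyai(2^(2/3)*y/2) + C3*airybi(2^(2/3)*y/2), y)


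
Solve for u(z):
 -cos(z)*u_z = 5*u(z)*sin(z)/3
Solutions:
 u(z) = C1*cos(z)^(5/3)


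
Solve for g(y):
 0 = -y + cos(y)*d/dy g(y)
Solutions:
 g(y) = C1 + Integral(y/cos(y), y)


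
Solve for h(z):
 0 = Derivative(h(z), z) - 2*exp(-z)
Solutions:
 h(z) = C1 - 2*exp(-z)


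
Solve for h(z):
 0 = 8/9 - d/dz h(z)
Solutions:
 h(z) = C1 + 8*z/9


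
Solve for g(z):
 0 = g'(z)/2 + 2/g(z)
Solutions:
 g(z) = -sqrt(C1 - 8*z)
 g(z) = sqrt(C1 - 8*z)


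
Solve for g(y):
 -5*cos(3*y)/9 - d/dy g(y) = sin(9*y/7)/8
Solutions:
 g(y) = C1 - 5*sin(3*y)/27 + 7*cos(9*y/7)/72


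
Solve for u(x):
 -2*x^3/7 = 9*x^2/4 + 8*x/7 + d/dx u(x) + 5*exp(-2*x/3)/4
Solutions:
 u(x) = C1 - x^4/14 - 3*x^3/4 - 4*x^2/7 + 15*exp(-2*x/3)/8


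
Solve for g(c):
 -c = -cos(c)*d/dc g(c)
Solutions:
 g(c) = C1 + Integral(c/cos(c), c)


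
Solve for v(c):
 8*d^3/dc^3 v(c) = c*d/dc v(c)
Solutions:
 v(c) = C1 + Integral(C2*airyai(c/2) + C3*airybi(c/2), c)


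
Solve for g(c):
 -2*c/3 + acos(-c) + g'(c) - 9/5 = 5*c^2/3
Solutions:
 g(c) = C1 + 5*c^3/9 + c^2/3 - c*acos(-c) + 9*c/5 - sqrt(1 - c^2)


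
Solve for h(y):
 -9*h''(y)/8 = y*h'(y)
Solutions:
 h(y) = C1 + C2*erf(2*y/3)


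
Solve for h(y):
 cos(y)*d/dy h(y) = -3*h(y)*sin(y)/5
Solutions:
 h(y) = C1*cos(y)^(3/5)


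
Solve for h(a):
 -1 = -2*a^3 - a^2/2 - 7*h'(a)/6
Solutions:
 h(a) = C1 - 3*a^4/7 - a^3/7 + 6*a/7


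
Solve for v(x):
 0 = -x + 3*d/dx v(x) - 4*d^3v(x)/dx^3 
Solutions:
 v(x) = C1 + C2*exp(-sqrt(3)*x/2) + C3*exp(sqrt(3)*x/2) + x^2/6


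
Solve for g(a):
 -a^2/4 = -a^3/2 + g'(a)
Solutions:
 g(a) = C1 + a^4/8 - a^3/12


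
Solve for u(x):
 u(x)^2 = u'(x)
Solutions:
 u(x) = -1/(C1 + x)


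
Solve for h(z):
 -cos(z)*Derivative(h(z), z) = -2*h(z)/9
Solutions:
 h(z) = C1*(sin(z) + 1)^(1/9)/(sin(z) - 1)^(1/9)


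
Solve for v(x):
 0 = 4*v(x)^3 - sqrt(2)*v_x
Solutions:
 v(x) = -sqrt(2)*sqrt(-1/(C1 + 2*sqrt(2)*x))/2
 v(x) = sqrt(2)*sqrt(-1/(C1 + 2*sqrt(2)*x))/2


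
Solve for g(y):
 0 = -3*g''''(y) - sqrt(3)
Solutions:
 g(y) = C1 + C2*y + C3*y^2 + C4*y^3 - sqrt(3)*y^4/72


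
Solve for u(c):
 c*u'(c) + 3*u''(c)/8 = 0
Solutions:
 u(c) = C1 + C2*erf(2*sqrt(3)*c/3)


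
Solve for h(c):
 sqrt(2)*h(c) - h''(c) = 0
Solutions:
 h(c) = C1*exp(-2^(1/4)*c) + C2*exp(2^(1/4)*c)


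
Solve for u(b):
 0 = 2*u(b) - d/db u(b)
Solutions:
 u(b) = C1*exp(2*b)


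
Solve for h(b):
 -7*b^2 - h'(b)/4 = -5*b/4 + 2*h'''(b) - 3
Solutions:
 h(b) = C1 + C2*sin(sqrt(2)*b/4) + C3*cos(sqrt(2)*b/4) - 28*b^3/3 + 5*b^2/2 + 460*b


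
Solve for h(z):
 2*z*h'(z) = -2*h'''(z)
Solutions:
 h(z) = C1 + Integral(C2*airyai(-z) + C3*airybi(-z), z)


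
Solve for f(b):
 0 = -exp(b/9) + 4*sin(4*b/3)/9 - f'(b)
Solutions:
 f(b) = C1 - 9*exp(b/9) - cos(4*b/3)/3


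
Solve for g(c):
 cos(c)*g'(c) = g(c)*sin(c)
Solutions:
 g(c) = C1/cos(c)


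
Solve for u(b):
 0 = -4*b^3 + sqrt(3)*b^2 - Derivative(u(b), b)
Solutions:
 u(b) = C1 - b^4 + sqrt(3)*b^3/3


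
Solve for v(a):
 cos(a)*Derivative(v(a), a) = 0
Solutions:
 v(a) = C1


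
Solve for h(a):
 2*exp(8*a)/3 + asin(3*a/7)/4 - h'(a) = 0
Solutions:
 h(a) = C1 + a*asin(3*a/7)/4 + sqrt(49 - 9*a^2)/12 + exp(8*a)/12


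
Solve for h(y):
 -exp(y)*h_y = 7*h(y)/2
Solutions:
 h(y) = C1*exp(7*exp(-y)/2)


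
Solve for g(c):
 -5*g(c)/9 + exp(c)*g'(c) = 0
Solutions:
 g(c) = C1*exp(-5*exp(-c)/9)


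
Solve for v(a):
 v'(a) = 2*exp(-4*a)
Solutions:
 v(a) = C1 - exp(-4*a)/2


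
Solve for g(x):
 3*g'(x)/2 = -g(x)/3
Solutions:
 g(x) = C1*exp(-2*x/9)


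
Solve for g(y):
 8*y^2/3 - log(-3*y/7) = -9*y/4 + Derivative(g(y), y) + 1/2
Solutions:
 g(y) = C1 + 8*y^3/9 + 9*y^2/8 - y*log(-y) + y*(-log(3) + 1/2 + log(7))


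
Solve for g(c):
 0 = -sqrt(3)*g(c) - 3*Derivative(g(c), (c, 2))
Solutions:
 g(c) = C1*sin(3^(3/4)*c/3) + C2*cos(3^(3/4)*c/3)


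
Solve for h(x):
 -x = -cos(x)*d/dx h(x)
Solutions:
 h(x) = C1 + Integral(x/cos(x), x)


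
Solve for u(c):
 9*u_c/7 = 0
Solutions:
 u(c) = C1


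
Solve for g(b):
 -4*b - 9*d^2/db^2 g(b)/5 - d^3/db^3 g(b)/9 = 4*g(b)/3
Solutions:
 g(b) = C1*exp(b*(-54 + 243*3^(2/3)/(10*sqrt(33430) + 6811)^(1/3) + 3^(1/3)*(10*sqrt(33430) + 6811)^(1/3))/10)*sin(3^(1/6)*b*(-3^(2/3)*(10*sqrt(33430) + 6811)^(1/3) + 729/(10*sqrt(33430) + 6811)^(1/3))/10) + C2*exp(b*(-54 + 243*3^(2/3)/(10*sqrt(33430) + 6811)^(1/3) + 3^(1/3)*(10*sqrt(33430) + 6811)^(1/3))/10)*cos(3^(1/6)*b*(-3^(2/3)*(10*sqrt(33430) + 6811)^(1/3) + 729/(10*sqrt(33430) + 6811)^(1/3))/10) + C3*exp(-b*(243*3^(2/3)/(10*sqrt(33430) + 6811)^(1/3) + 27 + 3^(1/3)*(10*sqrt(33430) + 6811)^(1/3))/5) - 3*b


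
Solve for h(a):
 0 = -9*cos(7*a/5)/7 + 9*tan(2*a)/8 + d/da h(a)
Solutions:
 h(a) = C1 + 9*log(cos(2*a))/16 + 45*sin(7*a/5)/49


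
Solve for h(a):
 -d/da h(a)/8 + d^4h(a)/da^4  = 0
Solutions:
 h(a) = C1 + C4*exp(a/2) + (C2*sin(sqrt(3)*a/4) + C3*cos(sqrt(3)*a/4))*exp(-a/4)


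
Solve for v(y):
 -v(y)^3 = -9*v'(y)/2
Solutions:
 v(y) = -3*sqrt(2)*sqrt(-1/(C1 + 2*y))/2
 v(y) = 3*sqrt(2)*sqrt(-1/(C1 + 2*y))/2


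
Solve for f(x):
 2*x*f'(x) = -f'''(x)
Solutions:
 f(x) = C1 + Integral(C2*airyai(-2^(1/3)*x) + C3*airybi(-2^(1/3)*x), x)


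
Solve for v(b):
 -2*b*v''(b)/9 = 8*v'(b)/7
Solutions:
 v(b) = C1 + C2/b^(29/7)


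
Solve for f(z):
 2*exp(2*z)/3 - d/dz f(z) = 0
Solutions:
 f(z) = C1 + exp(2*z)/3


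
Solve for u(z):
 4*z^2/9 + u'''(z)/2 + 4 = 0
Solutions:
 u(z) = C1 + C2*z + C3*z^2 - 2*z^5/135 - 4*z^3/3


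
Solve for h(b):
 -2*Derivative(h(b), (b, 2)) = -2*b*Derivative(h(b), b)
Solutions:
 h(b) = C1 + C2*erfi(sqrt(2)*b/2)


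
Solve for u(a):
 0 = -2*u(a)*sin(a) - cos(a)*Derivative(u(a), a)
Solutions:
 u(a) = C1*cos(a)^2


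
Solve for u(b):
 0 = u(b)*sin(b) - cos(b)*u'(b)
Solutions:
 u(b) = C1/cos(b)


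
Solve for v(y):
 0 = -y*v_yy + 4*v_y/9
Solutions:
 v(y) = C1 + C2*y^(13/9)


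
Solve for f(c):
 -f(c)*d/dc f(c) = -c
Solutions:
 f(c) = -sqrt(C1 + c^2)
 f(c) = sqrt(C1 + c^2)


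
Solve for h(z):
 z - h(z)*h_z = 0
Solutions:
 h(z) = -sqrt(C1 + z^2)
 h(z) = sqrt(C1 + z^2)


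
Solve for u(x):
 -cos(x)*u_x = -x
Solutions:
 u(x) = C1 + Integral(x/cos(x), x)


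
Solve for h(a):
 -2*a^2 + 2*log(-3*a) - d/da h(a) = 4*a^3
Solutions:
 h(a) = C1 - a^4 - 2*a^3/3 + 2*a*log(-a) + 2*a*(-1 + log(3))


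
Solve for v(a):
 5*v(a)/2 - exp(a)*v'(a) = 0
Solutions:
 v(a) = C1*exp(-5*exp(-a)/2)


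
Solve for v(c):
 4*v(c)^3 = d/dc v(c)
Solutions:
 v(c) = -sqrt(2)*sqrt(-1/(C1 + 4*c))/2
 v(c) = sqrt(2)*sqrt(-1/(C1 + 4*c))/2


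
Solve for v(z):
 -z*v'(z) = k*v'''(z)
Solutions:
 v(z) = C1 + Integral(C2*airyai(z*(-1/k)^(1/3)) + C3*airybi(z*(-1/k)^(1/3)), z)


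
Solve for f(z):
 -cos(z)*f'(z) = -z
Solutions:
 f(z) = C1 + Integral(z/cos(z), z)


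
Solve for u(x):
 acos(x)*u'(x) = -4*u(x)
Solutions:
 u(x) = C1*exp(-4*Integral(1/acos(x), x))


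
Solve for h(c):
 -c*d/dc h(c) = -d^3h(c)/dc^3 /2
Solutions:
 h(c) = C1 + Integral(C2*airyai(2^(1/3)*c) + C3*airybi(2^(1/3)*c), c)


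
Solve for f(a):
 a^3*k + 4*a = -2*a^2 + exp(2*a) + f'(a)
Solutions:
 f(a) = C1 + a^4*k/4 + 2*a^3/3 + 2*a^2 - exp(2*a)/2


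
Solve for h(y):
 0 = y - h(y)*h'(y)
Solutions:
 h(y) = -sqrt(C1 + y^2)
 h(y) = sqrt(C1 + y^2)


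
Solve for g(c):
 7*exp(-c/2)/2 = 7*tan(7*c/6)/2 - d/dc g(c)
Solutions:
 g(c) = C1 + 3*log(tan(7*c/6)^2 + 1)/2 + 7*exp(-c/2)


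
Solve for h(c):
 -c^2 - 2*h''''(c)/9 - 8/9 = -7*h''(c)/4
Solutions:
 h(c) = C1 + C2*c + C3*exp(-3*sqrt(14)*c/4) + C4*exp(3*sqrt(14)*c/4) + c^4/21 + 16*c^2/49


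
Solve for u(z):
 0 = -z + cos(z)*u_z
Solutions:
 u(z) = C1 + Integral(z/cos(z), z)


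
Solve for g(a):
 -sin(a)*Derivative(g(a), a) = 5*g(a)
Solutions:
 g(a) = C1*sqrt(cos(a) + 1)*(cos(a)^2 + 2*cos(a) + 1)/(sqrt(cos(a) - 1)*(cos(a)^2 - 2*cos(a) + 1))


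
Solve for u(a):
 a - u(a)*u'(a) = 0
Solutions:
 u(a) = -sqrt(C1 + a^2)
 u(a) = sqrt(C1 + a^2)


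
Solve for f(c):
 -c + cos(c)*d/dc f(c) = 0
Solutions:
 f(c) = C1 + Integral(c/cos(c), c)


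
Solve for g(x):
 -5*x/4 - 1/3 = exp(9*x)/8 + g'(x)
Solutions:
 g(x) = C1 - 5*x^2/8 - x/3 - exp(9*x)/72


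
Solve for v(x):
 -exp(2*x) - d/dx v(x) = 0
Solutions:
 v(x) = C1 - exp(2*x)/2


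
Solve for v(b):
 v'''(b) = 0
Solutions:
 v(b) = C1 + C2*b + C3*b^2


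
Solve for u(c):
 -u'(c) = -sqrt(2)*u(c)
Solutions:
 u(c) = C1*exp(sqrt(2)*c)


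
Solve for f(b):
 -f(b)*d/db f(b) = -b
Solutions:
 f(b) = -sqrt(C1 + b^2)
 f(b) = sqrt(C1 + b^2)


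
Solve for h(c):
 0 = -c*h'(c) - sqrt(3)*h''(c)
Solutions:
 h(c) = C1 + C2*erf(sqrt(2)*3^(3/4)*c/6)


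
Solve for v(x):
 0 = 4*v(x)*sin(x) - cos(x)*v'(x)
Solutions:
 v(x) = C1/cos(x)^4


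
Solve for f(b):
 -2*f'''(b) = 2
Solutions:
 f(b) = C1 + C2*b + C3*b^2 - b^3/6


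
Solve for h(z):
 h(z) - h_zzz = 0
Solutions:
 h(z) = C3*exp(z) + (C1*sin(sqrt(3)*z/2) + C2*cos(sqrt(3)*z/2))*exp(-z/2)


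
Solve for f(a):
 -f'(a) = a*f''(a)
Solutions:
 f(a) = C1 + C2*log(a)


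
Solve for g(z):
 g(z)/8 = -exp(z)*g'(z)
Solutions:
 g(z) = C1*exp(exp(-z)/8)


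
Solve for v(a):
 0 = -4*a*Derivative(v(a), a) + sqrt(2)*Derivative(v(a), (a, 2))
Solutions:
 v(a) = C1 + C2*erfi(2^(1/4)*a)


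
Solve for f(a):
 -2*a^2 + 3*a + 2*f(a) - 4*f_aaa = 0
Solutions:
 f(a) = C3*exp(2^(2/3)*a/2) + a^2 - 3*a/2 + (C1*sin(2^(2/3)*sqrt(3)*a/4) + C2*cos(2^(2/3)*sqrt(3)*a/4))*exp(-2^(2/3)*a/4)


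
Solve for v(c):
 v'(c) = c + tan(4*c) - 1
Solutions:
 v(c) = C1 + c^2/2 - c - log(cos(4*c))/4


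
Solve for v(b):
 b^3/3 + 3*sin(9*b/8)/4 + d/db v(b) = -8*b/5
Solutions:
 v(b) = C1 - b^4/12 - 4*b^2/5 + 2*cos(9*b/8)/3


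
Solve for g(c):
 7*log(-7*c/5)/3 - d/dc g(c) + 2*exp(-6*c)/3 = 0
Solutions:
 g(c) = C1 + 7*c*log(-c)/3 + 7*c*(-log(5) - 1 + log(7))/3 - exp(-6*c)/9


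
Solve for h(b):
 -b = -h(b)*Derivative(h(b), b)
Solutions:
 h(b) = -sqrt(C1 + b^2)
 h(b) = sqrt(C1 + b^2)


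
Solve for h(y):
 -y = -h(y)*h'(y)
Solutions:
 h(y) = -sqrt(C1 + y^2)
 h(y) = sqrt(C1 + y^2)


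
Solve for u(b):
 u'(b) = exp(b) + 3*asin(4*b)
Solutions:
 u(b) = C1 + 3*b*asin(4*b) + 3*sqrt(1 - 16*b^2)/4 + exp(b)


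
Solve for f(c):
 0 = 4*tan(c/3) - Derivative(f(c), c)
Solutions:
 f(c) = C1 - 12*log(cos(c/3))


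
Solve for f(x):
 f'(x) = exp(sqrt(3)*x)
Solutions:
 f(x) = C1 + sqrt(3)*exp(sqrt(3)*x)/3


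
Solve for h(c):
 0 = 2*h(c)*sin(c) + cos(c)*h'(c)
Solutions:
 h(c) = C1*cos(c)^2


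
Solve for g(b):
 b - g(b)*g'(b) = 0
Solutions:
 g(b) = -sqrt(C1 + b^2)
 g(b) = sqrt(C1 + b^2)


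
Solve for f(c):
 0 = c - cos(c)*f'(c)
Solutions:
 f(c) = C1 + Integral(c/cos(c), c)


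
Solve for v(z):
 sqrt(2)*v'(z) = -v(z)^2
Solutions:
 v(z) = 2/(C1 + sqrt(2)*z)


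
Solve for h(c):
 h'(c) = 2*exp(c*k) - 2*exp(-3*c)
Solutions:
 h(c) = C1 + 2*exp(-3*c)/3 + 2*exp(c*k)/k


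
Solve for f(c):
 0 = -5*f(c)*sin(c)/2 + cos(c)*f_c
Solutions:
 f(c) = C1/cos(c)^(5/2)


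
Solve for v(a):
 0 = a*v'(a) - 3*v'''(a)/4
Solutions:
 v(a) = C1 + Integral(C2*airyai(6^(2/3)*a/3) + C3*airybi(6^(2/3)*a/3), a)


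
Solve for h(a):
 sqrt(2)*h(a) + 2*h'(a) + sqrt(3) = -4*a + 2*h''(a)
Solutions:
 h(a) = C1*exp(a*(1 - sqrt(1 + 2*sqrt(2)))/2) + C2*exp(a*(1 + sqrt(1 + 2*sqrt(2)))/2) - 2*sqrt(2)*a - sqrt(6)/2 + 4


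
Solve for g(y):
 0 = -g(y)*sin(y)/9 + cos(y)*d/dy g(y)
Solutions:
 g(y) = C1/cos(y)^(1/9)


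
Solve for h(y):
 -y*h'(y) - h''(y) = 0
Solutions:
 h(y) = C1 + C2*erf(sqrt(2)*y/2)


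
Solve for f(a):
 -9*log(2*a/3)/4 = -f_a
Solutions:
 f(a) = C1 + 9*a*log(a)/4 - 9*a*log(3)/4 - 9*a/4 + 9*a*log(2)/4


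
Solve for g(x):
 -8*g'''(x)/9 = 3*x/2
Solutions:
 g(x) = C1 + C2*x + C3*x^2 - 9*x^4/128


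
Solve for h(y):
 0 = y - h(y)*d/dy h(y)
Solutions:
 h(y) = -sqrt(C1 + y^2)
 h(y) = sqrt(C1 + y^2)


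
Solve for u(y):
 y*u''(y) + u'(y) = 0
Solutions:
 u(y) = C1 + C2*log(y)


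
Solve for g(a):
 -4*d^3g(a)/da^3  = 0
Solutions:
 g(a) = C1 + C2*a + C3*a^2


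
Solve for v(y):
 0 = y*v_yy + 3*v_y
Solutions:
 v(y) = C1 + C2/y^2


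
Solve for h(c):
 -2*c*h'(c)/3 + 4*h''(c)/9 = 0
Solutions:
 h(c) = C1 + C2*erfi(sqrt(3)*c/2)


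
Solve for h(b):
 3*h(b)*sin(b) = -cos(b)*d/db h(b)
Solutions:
 h(b) = C1*cos(b)^3


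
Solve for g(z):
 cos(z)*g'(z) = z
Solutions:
 g(z) = C1 + Integral(z/cos(z), z)


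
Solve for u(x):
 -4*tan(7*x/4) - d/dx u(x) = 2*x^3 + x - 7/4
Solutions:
 u(x) = C1 - x^4/2 - x^2/2 + 7*x/4 + 16*log(cos(7*x/4))/7


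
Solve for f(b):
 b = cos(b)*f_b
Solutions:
 f(b) = C1 + Integral(b/cos(b), b)


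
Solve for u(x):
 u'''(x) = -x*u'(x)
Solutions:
 u(x) = C1 + Integral(C2*airyai(-x) + C3*airybi(-x), x)


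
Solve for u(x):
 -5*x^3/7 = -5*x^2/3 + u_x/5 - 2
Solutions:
 u(x) = C1 - 25*x^4/28 + 25*x^3/9 + 10*x


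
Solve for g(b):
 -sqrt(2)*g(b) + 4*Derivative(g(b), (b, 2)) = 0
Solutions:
 g(b) = C1*exp(-2^(1/4)*b/2) + C2*exp(2^(1/4)*b/2)


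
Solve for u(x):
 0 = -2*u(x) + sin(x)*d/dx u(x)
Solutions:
 u(x) = C1*(cos(x) - 1)/(cos(x) + 1)


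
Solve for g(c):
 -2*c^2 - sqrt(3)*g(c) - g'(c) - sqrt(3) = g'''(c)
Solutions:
 g(c) = C1*exp(2^(1/3)*sqrt(3)*c*(-2/(9 + sqrt(85))^(1/3) + 2^(1/3)*(9 + sqrt(85))^(1/3))/12)*sin(2^(1/3)*c*(2/(9 + sqrt(85))^(1/3) + 2^(1/3)*(9 + sqrt(85))^(1/3))/4) + C2*exp(2^(1/3)*sqrt(3)*c*(-2/(9 + sqrt(85))^(1/3) + 2^(1/3)*(9 + sqrt(85))^(1/3))/12)*cos(2^(1/3)*c*(2/(9 + sqrt(85))^(1/3) + 2^(1/3)*(9 + sqrt(85))^(1/3))/4) + C3*exp(-2^(1/3)*sqrt(3)*c*(-2/(9 + sqrt(85))^(1/3) + 2^(1/3)*(9 + sqrt(85))^(1/3))/6) - 2*sqrt(3)*c^2/3 + 4*c/3 - 1 - 4*sqrt(3)/9


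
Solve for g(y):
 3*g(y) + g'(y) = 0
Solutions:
 g(y) = C1*exp(-3*y)


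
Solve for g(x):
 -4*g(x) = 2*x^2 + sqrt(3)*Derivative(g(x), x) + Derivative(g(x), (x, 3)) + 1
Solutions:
 g(x) = C1*exp(x*(-3^(5/6)/(6 + sqrt(sqrt(3) + 36))^(1/3) + 3^(2/3)*(6 + sqrt(sqrt(3) + 36))^(1/3))/6)*sin(x*(3^(1/3)/(6 + sqrt(sqrt(3) + 36))^(1/3) + 3^(1/6)*(6 + sqrt(sqrt(3) + 36))^(1/3))/2) + C2*exp(x*(-3^(5/6)/(6 + sqrt(sqrt(3) + 36))^(1/3) + 3^(2/3)*(6 + sqrt(sqrt(3) + 36))^(1/3))/6)*cos(x*(3^(1/3)/(6 + sqrt(sqrt(3) + 36))^(1/3) + 3^(1/6)*(6 + sqrt(sqrt(3) + 36))^(1/3))/2) + C3*exp(-x*(-3^(5/6)/(6 + sqrt(sqrt(3) + 36))^(1/3) + 3^(2/3)*(6 + sqrt(sqrt(3) + 36))^(1/3))/3) - x^2/2 + sqrt(3)*x/4 - 7/16


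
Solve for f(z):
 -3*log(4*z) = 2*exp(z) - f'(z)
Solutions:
 f(z) = C1 + 3*z*log(z) + 3*z*(-1 + 2*log(2)) + 2*exp(z)


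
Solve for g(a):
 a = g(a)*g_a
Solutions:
 g(a) = -sqrt(C1 + a^2)
 g(a) = sqrt(C1 + a^2)


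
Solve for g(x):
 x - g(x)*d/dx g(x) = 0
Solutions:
 g(x) = -sqrt(C1 + x^2)
 g(x) = sqrt(C1 + x^2)


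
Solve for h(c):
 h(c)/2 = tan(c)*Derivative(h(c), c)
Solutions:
 h(c) = C1*sqrt(sin(c))


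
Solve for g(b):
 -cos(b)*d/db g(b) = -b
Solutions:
 g(b) = C1 + Integral(b/cos(b), b)


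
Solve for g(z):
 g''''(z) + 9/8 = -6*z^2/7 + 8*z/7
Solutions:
 g(z) = C1 + C2*z + C3*z^2 + C4*z^3 - z^6/420 + z^5/105 - 3*z^4/64


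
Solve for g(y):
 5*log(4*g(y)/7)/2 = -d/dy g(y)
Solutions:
 2*Integral(1/(log(_y) - log(7) + 2*log(2)), (_y, g(y)))/5 = C1 - y


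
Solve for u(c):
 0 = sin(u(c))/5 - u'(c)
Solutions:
 -c/5 + log(cos(u(c)) - 1)/2 - log(cos(u(c)) + 1)/2 = C1


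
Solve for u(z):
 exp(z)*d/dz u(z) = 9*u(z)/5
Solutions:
 u(z) = C1*exp(-9*exp(-z)/5)


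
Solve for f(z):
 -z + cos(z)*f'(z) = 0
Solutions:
 f(z) = C1 + Integral(z/cos(z), z)


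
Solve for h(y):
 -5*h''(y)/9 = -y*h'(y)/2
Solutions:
 h(y) = C1 + C2*erfi(3*sqrt(5)*y/10)


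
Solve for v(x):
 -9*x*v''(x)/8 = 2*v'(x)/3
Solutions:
 v(x) = C1 + C2*x^(11/27)


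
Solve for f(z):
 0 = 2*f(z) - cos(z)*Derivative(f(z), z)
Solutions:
 f(z) = C1*(sin(z) + 1)/(sin(z) - 1)


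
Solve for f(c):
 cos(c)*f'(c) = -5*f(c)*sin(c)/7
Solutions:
 f(c) = C1*cos(c)^(5/7)


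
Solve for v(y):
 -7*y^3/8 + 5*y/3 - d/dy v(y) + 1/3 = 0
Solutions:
 v(y) = C1 - 7*y^4/32 + 5*y^2/6 + y/3


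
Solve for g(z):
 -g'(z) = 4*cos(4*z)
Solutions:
 g(z) = C1 - sin(4*z)


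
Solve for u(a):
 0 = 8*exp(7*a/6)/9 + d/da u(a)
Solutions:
 u(a) = C1 - 16*exp(7*a/6)/21


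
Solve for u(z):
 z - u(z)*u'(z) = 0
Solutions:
 u(z) = -sqrt(C1 + z^2)
 u(z) = sqrt(C1 + z^2)


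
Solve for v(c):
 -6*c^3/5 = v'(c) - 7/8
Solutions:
 v(c) = C1 - 3*c^4/10 + 7*c/8


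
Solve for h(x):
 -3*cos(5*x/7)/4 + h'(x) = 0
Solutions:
 h(x) = C1 + 21*sin(5*x/7)/20


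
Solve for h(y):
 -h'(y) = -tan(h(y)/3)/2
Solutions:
 h(y) = -3*asin(C1*exp(y/6)) + 3*pi
 h(y) = 3*asin(C1*exp(y/6))


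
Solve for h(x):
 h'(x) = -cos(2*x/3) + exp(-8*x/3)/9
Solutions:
 h(x) = C1 - 3*sin(2*x/3)/2 - exp(-8*x/3)/24


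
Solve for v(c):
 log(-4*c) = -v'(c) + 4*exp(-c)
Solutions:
 v(c) = C1 - c*log(-c) + c*(1 - 2*log(2)) - 4*exp(-c)


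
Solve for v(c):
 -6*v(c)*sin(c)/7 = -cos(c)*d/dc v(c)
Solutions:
 v(c) = C1/cos(c)^(6/7)


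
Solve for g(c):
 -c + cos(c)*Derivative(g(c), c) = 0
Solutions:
 g(c) = C1 + Integral(c/cos(c), c)


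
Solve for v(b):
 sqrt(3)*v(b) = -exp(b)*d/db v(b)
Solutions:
 v(b) = C1*exp(sqrt(3)*exp(-b))


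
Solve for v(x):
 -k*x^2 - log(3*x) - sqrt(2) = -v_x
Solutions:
 v(x) = C1 + k*x^3/3 + x*log(x) - x + x*log(3) + sqrt(2)*x


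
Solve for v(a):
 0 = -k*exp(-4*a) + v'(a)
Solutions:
 v(a) = C1 - k*exp(-4*a)/4


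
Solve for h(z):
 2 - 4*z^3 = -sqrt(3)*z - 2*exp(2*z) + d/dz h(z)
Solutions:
 h(z) = C1 - z^4 + sqrt(3)*z^2/2 + 2*z + exp(2*z)


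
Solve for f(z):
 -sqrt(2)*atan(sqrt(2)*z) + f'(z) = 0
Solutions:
 f(z) = C1 + sqrt(2)*(z*atan(sqrt(2)*z) - sqrt(2)*log(2*z^2 + 1)/4)


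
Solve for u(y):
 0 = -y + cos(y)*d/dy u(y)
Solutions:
 u(y) = C1 + Integral(y/cos(y), y)


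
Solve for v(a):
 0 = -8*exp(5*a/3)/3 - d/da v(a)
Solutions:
 v(a) = C1 - 8*exp(5*a/3)/5


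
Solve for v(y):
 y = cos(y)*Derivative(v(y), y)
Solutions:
 v(y) = C1 + Integral(y/cos(y), y)


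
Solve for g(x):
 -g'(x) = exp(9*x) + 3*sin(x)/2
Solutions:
 g(x) = C1 - exp(9*x)/9 + 3*cos(x)/2


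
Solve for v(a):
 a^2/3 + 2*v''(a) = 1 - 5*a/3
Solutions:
 v(a) = C1 + C2*a - a^4/72 - 5*a^3/36 + a^2/4


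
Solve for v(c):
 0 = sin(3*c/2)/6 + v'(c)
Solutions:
 v(c) = C1 + cos(3*c/2)/9


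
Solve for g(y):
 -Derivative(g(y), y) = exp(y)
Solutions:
 g(y) = C1 - exp(y)


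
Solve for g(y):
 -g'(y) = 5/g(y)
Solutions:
 g(y) = -sqrt(C1 - 10*y)
 g(y) = sqrt(C1 - 10*y)


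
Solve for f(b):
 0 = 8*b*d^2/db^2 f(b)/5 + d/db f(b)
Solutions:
 f(b) = C1 + C2*b^(3/8)


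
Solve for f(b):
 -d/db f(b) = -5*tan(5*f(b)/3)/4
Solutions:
 f(b) = -3*asin(C1*exp(25*b/12))/5 + 3*pi/5
 f(b) = 3*asin(C1*exp(25*b/12))/5


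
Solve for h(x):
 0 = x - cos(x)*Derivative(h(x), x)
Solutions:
 h(x) = C1 + Integral(x/cos(x), x)


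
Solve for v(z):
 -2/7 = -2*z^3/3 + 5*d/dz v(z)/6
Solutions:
 v(z) = C1 + z^4/5 - 12*z/35


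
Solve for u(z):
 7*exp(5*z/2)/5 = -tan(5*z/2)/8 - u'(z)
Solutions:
 u(z) = C1 - 14*exp(5*z/2)/25 + log(cos(5*z/2))/20


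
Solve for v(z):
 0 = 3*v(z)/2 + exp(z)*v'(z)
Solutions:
 v(z) = C1*exp(3*exp(-z)/2)


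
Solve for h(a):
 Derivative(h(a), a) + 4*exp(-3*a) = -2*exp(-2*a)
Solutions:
 h(a) = C1 + exp(-2*a) + 4*exp(-3*a)/3


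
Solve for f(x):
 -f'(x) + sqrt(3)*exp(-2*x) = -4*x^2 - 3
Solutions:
 f(x) = C1 + 4*x^3/3 + 3*x - sqrt(3)*exp(-2*x)/2


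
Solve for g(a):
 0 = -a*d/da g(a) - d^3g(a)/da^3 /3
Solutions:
 g(a) = C1 + Integral(C2*airyai(-3^(1/3)*a) + C3*airybi(-3^(1/3)*a), a)


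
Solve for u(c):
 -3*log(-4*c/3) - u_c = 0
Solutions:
 u(c) = C1 - 3*c*log(-c) + 3*c*(-2*log(2) + 1 + log(3))


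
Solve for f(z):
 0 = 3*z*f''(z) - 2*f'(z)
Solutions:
 f(z) = C1 + C2*z^(5/3)


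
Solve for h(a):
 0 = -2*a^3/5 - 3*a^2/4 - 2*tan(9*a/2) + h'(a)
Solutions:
 h(a) = C1 + a^4/10 + a^3/4 - 4*log(cos(9*a/2))/9


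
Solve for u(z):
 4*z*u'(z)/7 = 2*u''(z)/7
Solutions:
 u(z) = C1 + C2*erfi(z)


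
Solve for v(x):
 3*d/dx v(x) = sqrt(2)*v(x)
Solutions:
 v(x) = C1*exp(sqrt(2)*x/3)


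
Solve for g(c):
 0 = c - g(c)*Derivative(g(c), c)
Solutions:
 g(c) = -sqrt(C1 + c^2)
 g(c) = sqrt(C1 + c^2)


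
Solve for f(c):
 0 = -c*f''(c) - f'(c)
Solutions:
 f(c) = C1 + C2*log(c)


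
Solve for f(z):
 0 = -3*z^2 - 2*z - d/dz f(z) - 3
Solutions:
 f(z) = C1 - z^3 - z^2 - 3*z


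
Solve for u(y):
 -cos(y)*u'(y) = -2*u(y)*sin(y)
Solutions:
 u(y) = C1/cos(y)^2


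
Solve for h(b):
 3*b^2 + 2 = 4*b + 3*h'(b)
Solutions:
 h(b) = C1 + b^3/3 - 2*b^2/3 + 2*b/3


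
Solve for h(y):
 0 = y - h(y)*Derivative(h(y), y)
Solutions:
 h(y) = -sqrt(C1 + y^2)
 h(y) = sqrt(C1 + y^2)


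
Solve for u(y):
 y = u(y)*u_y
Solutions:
 u(y) = -sqrt(C1 + y^2)
 u(y) = sqrt(C1 + y^2)


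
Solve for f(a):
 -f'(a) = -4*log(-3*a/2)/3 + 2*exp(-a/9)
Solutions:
 f(a) = C1 + 4*a*log(-a)/3 + 4*a*(-1 - log(2) + log(3))/3 + 18*exp(-a/9)


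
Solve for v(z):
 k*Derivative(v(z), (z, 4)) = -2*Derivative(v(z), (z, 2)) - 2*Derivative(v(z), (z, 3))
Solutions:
 v(z) = C1 + C2*z + C3*exp(z*(sqrt(1 - 2*k) - 1)/k) + C4*exp(-z*(sqrt(1 - 2*k) + 1)/k)


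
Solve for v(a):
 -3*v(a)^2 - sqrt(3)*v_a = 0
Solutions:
 v(a) = 1/(C1 + sqrt(3)*a)


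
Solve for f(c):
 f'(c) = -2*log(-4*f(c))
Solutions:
 Integral(1/(log(-_y) + 2*log(2)), (_y, f(c)))/2 = C1 - c


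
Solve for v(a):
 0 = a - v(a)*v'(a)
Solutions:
 v(a) = -sqrt(C1 + a^2)
 v(a) = sqrt(C1 + a^2)


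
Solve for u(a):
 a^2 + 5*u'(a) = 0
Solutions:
 u(a) = C1 - a^3/15


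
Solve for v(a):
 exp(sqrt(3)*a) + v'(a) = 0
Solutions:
 v(a) = C1 - sqrt(3)*exp(sqrt(3)*a)/3


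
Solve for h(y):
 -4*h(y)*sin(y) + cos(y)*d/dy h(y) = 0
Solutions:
 h(y) = C1/cos(y)^4


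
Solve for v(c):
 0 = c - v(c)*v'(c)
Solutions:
 v(c) = -sqrt(C1 + c^2)
 v(c) = sqrt(C1 + c^2)


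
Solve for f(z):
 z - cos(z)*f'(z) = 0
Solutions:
 f(z) = C1 + Integral(z/cos(z), z)


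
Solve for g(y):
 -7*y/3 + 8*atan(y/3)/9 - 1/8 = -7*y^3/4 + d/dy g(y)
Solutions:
 g(y) = C1 + 7*y^4/16 - 7*y^2/6 + 8*y*atan(y/3)/9 - y/8 - 4*log(y^2 + 9)/3


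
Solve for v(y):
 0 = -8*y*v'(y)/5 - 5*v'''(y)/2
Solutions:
 v(y) = C1 + Integral(C2*airyai(-2*10^(1/3)*y/5) + C3*airybi(-2*10^(1/3)*y/5), y)


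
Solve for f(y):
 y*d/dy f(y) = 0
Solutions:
 f(y) = C1


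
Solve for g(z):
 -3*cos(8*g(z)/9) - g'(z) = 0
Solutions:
 3*z - 9*log(sin(8*g(z)/9) - 1)/16 + 9*log(sin(8*g(z)/9) + 1)/16 = C1


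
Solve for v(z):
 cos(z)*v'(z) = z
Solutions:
 v(z) = C1 + Integral(z/cos(z), z)


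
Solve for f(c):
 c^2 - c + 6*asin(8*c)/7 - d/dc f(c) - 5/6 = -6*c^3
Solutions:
 f(c) = C1 + 3*c^4/2 + c^3/3 - c^2/2 + 6*c*asin(8*c)/7 - 5*c/6 + 3*sqrt(1 - 64*c^2)/28


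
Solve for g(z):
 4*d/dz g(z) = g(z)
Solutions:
 g(z) = C1*exp(z/4)


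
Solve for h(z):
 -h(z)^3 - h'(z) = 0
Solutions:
 h(z) = -sqrt(2)*sqrt(-1/(C1 - z))/2
 h(z) = sqrt(2)*sqrt(-1/(C1 - z))/2


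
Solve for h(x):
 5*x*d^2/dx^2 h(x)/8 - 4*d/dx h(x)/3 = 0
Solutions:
 h(x) = C1 + C2*x^(47/15)


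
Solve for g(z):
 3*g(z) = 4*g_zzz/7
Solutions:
 g(z) = C3*exp(42^(1/3)*z/2) + (C1*sin(14^(1/3)*3^(5/6)*z/4) + C2*cos(14^(1/3)*3^(5/6)*z/4))*exp(-42^(1/3)*z/4)


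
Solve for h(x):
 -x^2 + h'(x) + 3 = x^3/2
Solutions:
 h(x) = C1 + x^4/8 + x^3/3 - 3*x


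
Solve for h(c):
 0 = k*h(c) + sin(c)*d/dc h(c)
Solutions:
 h(c) = C1*exp(k*(-log(cos(c) - 1) + log(cos(c) + 1))/2)


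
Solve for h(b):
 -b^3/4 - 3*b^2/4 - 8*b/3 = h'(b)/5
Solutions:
 h(b) = C1 - 5*b^4/16 - 5*b^3/4 - 20*b^2/3


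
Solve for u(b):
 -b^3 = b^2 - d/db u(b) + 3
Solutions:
 u(b) = C1 + b^4/4 + b^3/3 + 3*b


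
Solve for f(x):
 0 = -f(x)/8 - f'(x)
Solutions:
 f(x) = C1*exp(-x/8)


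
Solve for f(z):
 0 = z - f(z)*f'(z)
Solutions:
 f(z) = -sqrt(C1 + z^2)
 f(z) = sqrt(C1 + z^2)


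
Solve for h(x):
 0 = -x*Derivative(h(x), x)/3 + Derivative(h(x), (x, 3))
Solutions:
 h(x) = C1 + Integral(C2*airyai(3^(2/3)*x/3) + C3*airybi(3^(2/3)*x/3), x)


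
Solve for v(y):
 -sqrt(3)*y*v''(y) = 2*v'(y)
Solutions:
 v(y) = C1 + C2*y^(1 - 2*sqrt(3)/3)


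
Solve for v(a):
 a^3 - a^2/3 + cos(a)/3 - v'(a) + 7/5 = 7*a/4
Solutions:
 v(a) = C1 + a^4/4 - a^3/9 - 7*a^2/8 + 7*a/5 + sin(a)/3


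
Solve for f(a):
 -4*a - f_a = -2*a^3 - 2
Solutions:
 f(a) = C1 + a^4/2 - 2*a^2 + 2*a


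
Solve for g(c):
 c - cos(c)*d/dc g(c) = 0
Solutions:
 g(c) = C1 + Integral(c/cos(c), c)


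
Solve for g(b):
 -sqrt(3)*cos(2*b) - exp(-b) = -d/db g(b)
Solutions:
 g(b) = C1 + sqrt(3)*sin(2*b)/2 - exp(-b)


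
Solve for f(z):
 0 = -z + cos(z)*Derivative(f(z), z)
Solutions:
 f(z) = C1 + Integral(z/cos(z), z)


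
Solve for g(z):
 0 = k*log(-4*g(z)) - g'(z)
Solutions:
 Integral(1/(log(-_y) + 2*log(2)), (_y, g(z))) = C1 + k*z


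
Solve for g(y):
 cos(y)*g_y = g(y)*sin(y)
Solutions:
 g(y) = C1/cos(y)


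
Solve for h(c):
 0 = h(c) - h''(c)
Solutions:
 h(c) = C1*exp(-c) + C2*exp(c)


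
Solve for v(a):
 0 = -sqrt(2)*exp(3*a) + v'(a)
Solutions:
 v(a) = C1 + sqrt(2)*exp(3*a)/3


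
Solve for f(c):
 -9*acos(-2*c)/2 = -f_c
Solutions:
 f(c) = C1 + 9*c*acos(-2*c)/2 + 9*sqrt(1 - 4*c^2)/4


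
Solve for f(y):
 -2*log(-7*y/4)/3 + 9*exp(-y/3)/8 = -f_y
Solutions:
 f(y) = C1 + 2*y*log(-y)/3 + 2*y*(-2*log(2) - 1 + log(7))/3 + 27*exp(-y/3)/8


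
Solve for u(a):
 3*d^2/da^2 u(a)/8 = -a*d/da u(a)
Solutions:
 u(a) = C1 + C2*erf(2*sqrt(3)*a/3)


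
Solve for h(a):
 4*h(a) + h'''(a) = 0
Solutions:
 h(a) = C3*exp(-2^(2/3)*a) + (C1*sin(2^(2/3)*sqrt(3)*a/2) + C2*cos(2^(2/3)*sqrt(3)*a/2))*exp(2^(2/3)*a/2)


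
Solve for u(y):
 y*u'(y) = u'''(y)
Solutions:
 u(y) = C1 + Integral(C2*airyai(y) + C3*airybi(y), y)


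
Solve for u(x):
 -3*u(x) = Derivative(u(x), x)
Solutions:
 u(x) = C1*exp(-3*x)


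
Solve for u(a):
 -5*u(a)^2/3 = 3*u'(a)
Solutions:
 u(a) = 9/(C1 + 5*a)


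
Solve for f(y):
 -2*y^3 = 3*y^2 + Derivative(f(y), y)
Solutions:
 f(y) = C1 - y^4/2 - y^3


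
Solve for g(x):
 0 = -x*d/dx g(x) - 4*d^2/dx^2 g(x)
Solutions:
 g(x) = C1 + C2*erf(sqrt(2)*x/4)


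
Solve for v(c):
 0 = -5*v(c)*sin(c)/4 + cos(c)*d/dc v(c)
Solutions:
 v(c) = C1/cos(c)^(5/4)


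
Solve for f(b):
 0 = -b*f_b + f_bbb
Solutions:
 f(b) = C1 + Integral(C2*airyai(b) + C3*airybi(b), b)


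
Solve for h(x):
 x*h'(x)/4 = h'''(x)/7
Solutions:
 h(x) = C1 + Integral(C2*airyai(14^(1/3)*x/2) + C3*airybi(14^(1/3)*x/2), x)


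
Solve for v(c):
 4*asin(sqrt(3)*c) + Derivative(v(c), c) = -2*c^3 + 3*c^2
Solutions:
 v(c) = C1 - c^4/2 + c^3 - 4*c*asin(sqrt(3)*c) - 4*sqrt(3)*sqrt(1 - 3*c^2)/3


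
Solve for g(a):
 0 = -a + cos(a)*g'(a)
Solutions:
 g(a) = C1 + Integral(a/cos(a), a)


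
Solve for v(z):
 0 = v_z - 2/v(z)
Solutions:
 v(z) = -sqrt(C1 + 4*z)
 v(z) = sqrt(C1 + 4*z)


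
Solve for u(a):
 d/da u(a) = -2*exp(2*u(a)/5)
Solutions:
 u(a) = 5*log(-sqrt(-1/(C1 - 2*a))) - 5*log(2) + 5*log(10)/2
 u(a) = 5*log(-1/(C1 - 2*a))/2 - 5*log(2) + 5*log(10)/2


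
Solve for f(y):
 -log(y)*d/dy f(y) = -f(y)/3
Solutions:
 f(y) = C1*exp(li(y)/3)


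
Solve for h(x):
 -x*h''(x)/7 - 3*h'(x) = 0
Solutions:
 h(x) = C1 + C2/x^20


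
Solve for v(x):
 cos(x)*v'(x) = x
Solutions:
 v(x) = C1 + Integral(x/cos(x), x)


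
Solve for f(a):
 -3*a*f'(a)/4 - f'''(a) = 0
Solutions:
 f(a) = C1 + Integral(C2*airyai(-6^(1/3)*a/2) + C3*airybi(-6^(1/3)*a/2), a)


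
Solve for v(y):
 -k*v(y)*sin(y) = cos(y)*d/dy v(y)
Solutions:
 v(y) = C1*exp(k*log(cos(y)))


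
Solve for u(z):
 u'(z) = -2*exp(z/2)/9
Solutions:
 u(z) = C1 - 4*exp(z/2)/9


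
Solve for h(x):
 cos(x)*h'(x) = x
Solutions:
 h(x) = C1 + Integral(x/cos(x), x)


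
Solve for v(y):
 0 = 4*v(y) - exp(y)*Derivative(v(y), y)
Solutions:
 v(y) = C1*exp(-4*exp(-y))


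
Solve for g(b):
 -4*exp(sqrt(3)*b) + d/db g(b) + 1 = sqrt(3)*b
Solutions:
 g(b) = C1 + sqrt(3)*b^2/2 - b + 4*sqrt(3)*exp(sqrt(3)*b)/3


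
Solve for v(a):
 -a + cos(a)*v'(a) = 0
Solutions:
 v(a) = C1 + Integral(a/cos(a), a)


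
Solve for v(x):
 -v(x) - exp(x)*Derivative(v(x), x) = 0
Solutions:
 v(x) = C1*exp(exp(-x))


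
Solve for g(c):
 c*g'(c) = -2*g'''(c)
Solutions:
 g(c) = C1 + Integral(C2*airyai(-2^(2/3)*c/2) + C3*airybi(-2^(2/3)*c/2), c)


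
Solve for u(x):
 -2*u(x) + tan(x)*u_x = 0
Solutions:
 u(x) = C1*sin(x)^2


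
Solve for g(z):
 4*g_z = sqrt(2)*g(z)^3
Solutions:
 g(z) = -sqrt(2)*sqrt(-1/(C1 + sqrt(2)*z))
 g(z) = sqrt(2)*sqrt(-1/(C1 + sqrt(2)*z))


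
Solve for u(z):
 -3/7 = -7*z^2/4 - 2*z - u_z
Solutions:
 u(z) = C1 - 7*z^3/12 - z^2 + 3*z/7


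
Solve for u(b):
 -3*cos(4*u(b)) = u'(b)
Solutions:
 u(b) = -asin((C1 + exp(24*b))/(C1 - exp(24*b)))/4 + pi/4
 u(b) = asin((C1 + exp(24*b))/(C1 - exp(24*b)))/4


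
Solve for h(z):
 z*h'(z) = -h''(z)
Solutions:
 h(z) = C1 + C2*erf(sqrt(2)*z/2)


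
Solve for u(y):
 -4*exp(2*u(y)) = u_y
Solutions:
 u(y) = log(-sqrt(-1/(C1 - 4*y))) - log(2)/2
 u(y) = log(-1/(C1 - 4*y))/2 - log(2)/2


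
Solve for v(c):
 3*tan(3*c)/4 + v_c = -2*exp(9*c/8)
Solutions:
 v(c) = C1 - 16*exp(9*c/8)/9 + log(cos(3*c))/4


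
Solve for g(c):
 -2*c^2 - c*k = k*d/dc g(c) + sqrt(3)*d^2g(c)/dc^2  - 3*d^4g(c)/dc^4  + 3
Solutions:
 g(c) = C1 + C2*exp(-2^(1/3)*c*(2^(1/3)*(-9*k + sqrt(3)*sqrt(27*k^2 - 4*sqrt(3)))^(1/3) + 2*sqrt(3)/(-9*k + sqrt(3)*sqrt(27*k^2 - 4*sqrt(3)))^(1/3))/6) + C3*exp(2^(1/3)*c*(2^(1/3)*(-9*k + sqrt(3)*sqrt(27*k^2 - 4*sqrt(3)))^(1/3) - 2^(1/3)*sqrt(3)*I*(-9*k + sqrt(3)*sqrt(27*k^2 - 4*sqrt(3)))^(1/3) - 8*sqrt(3)/((-1 + sqrt(3)*I)*(-9*k + sqrt(3)*sqrt(27*k^2 - 4*sqrt(3)))^(1/3)))/12) + C4*exp(2^(1/3)*c*(2^(1/3)*(-9*k + sqrt(3)*sqrt(27*k^2 - 4*sqrt(3)))^(1/3) + 2^(1/3)*sqrt(3)*I*(-9*k + sqrt(3)*sqrt(27*k^2 - 4*sqrt(3)))^(1/3) + 8*sqrt(3)/((1 + sqrt(3)*I)*(-9*k + sqrt(3)*sqrt(27*k^2 - 4*sqrt(3)))^(1/3)))/12) - 2*c^3/(3*k) - c^2/2 + 2*sqrt(3)*c^2/k^2 - 3*c/k + sqrt(3)*c/k - 12*c/k^3


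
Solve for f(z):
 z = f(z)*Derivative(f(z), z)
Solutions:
 f(z) = -sqrt(C1 + z^2)
 f(z) = sqrt(C1 + z^2)


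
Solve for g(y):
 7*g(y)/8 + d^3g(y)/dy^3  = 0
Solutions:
 g(y) = C3*exp(-7^(1/3)*y/2) + (C1*sin(sqrt(3)*7^(1/3)*y/4) + C2*cos(sqrt(3)*7^(1/3)*y/4))*exp(7^(1/3)*y/4)


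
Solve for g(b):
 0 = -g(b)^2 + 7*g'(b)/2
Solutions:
 g(b) = -7/(C1 + 2*b)


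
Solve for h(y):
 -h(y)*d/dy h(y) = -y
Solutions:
 h(y) = -sqrt(C1 + y^2)
 h(y) = sqrt(C1 + y^2)


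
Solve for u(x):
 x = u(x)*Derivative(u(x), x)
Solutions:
 u(x) = -sqrt(C1 + x^2)
 u(x) = sqrt(C1 + x^2)


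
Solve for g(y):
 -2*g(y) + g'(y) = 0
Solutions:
 g(y) = C1*exp(2*y)


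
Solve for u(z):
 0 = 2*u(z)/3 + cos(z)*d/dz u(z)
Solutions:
 u(z) = C1*(sin(z) - 1)^(1/3)/(sin(z) + 1)^(1/3)


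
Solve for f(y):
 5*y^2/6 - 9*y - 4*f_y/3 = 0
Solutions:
 f(y) = C1 + 5*y^3/24 - 27*y^2/8


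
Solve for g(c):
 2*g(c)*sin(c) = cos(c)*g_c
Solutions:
 g(c) = C1/cos(c)^2


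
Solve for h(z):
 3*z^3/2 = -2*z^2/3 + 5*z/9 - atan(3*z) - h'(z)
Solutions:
 h(z) = C1 - 3*z^4/8 - 2*z^3/9 + 5*z^2/18 - z*atan(3*z) + log(9*z^2 + 1)/6


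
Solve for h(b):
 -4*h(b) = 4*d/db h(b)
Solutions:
 h(b) = C1*exp(-b)


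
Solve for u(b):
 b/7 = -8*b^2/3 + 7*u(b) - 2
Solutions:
 u(b) = 8*b^2/21 + b/49 + 2/7


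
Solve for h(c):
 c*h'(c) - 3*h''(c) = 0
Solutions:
 h(c) = C1 + C2*erfi(sqrt(6)*c/6)


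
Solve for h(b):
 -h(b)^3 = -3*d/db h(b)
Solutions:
 h(b) = -sqrt(6)*sqrt(-1/(C1 + b))/2
 h(b) = sqrt(6)*sqrt(-1/(C1 + b))/2


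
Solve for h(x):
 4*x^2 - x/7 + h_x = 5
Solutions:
 h(x) = C1 - 4*x^3/3 + x^2/14 + 5*x


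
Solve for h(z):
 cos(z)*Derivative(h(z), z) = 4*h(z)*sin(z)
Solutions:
 h(z) = C1/cos(z)^4


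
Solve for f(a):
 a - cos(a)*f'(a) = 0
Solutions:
 f(a) = C1 + Integral(a/cos(a), a)


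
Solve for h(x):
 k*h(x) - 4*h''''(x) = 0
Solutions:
 h(x) = C1*exp(-sqrt(2)*k^(1/4)*x/2) + C2*exp(sqrt(2)*k^(1/4)*x/2) + C3*exp(-sqrt(2)*I*k^(1/4)*x/2) + C4*exp(sqrt(2)*I*k^(1/4)*x/2)


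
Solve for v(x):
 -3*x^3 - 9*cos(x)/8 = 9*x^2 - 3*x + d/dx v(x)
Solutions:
 v(x) = C1 - 3*x^4/4 - 3*x^3 + 3*x^2/2 - 9*sin(x)/8


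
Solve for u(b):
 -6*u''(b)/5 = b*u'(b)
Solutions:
 u(b) = C1 + C2*erf(sqrt(15)*b/6)


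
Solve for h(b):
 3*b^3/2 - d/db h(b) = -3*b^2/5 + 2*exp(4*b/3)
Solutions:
 h(b) = C1 + 3*b^4/8 + b^3/5 - 3*exp(4*b/3)/2


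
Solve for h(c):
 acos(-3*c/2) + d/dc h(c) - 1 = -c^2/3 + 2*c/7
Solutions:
 h(c) = C1 - c^3/9 + c^2/7 - c*acos(-3*c/2) + c - sqrt(4 - 9*c^2)/3


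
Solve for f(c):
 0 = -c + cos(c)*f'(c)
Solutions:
 f(c) = C1 + Integral(c/cos(c), c)


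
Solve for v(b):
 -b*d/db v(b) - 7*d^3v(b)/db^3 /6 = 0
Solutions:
 v(b) = C1 + Integral(C2*airyai(-6^(1/3)*7^(2/3)*b/7) + C3*airybi(-6^(1/3)*7^(2/3)*b/7), b)


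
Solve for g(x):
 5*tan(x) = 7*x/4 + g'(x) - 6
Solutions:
 g(x) = C1 - 7*x^2/8 + 6*x - 5*log(cos(x))


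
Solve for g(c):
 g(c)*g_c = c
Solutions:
 g(c) = -sqrt(C1 + c^2)
 g(c) = sqrt(C1 + c^2)


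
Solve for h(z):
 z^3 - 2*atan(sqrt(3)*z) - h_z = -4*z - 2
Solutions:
 h(z) = C1 + z^4/4 + 2*z^2 - 2*z*atan(sqrt(3)*z) + 2*z + sqrt(3)*log(3*z^2 + 1)/3


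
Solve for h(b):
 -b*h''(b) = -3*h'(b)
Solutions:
 h(b) = C1 + C2*b^4


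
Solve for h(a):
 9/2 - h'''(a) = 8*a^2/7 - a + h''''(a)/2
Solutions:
 h(a) = C1 + C2*a + C3*a^2 + C4*exp(-2*a) - 2*a^5/105 + 5*a^4/56 + 4*a^3/7


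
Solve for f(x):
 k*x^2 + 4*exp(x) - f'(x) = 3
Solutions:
 f(x) = C1 + k*x^3/3 - 3*x + 4*exp(x)


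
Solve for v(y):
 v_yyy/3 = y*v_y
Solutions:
 v(y) = C1 + Integral(C2*airyai(3^(1/3)*y) + C3*airybi(3^(1/3)*y), y)


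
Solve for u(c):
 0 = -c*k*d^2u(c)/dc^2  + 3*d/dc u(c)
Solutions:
 u(c) = C1 + c^(((re(k) + 3)*re(k) + im(k)^2)/(re(k)^2 + im(k)^2))*(C2*sin(3*log(c)*Abs(im(k))/(re(k)^2 + im(k)^2)) + C3*cos(3*log(c)*im(k)/(re(k)^2 + im(k)^2)))


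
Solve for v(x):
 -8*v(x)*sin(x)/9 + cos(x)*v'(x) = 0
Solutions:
 v(x) = C1/cos(x)^(8/9)


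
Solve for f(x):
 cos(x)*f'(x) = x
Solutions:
 f(x) = C1 + Integral(x/cos(x), x)


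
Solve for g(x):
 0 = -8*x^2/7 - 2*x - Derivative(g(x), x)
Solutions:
 g(x) = C1 - 8*x^3/21 - x^2


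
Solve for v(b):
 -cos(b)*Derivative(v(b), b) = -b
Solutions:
 v(b) = C1 + Integral(b/cos(b), b)


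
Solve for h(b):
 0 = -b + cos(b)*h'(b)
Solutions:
 h(b) = C1 + Integral(b/cos(b), b)


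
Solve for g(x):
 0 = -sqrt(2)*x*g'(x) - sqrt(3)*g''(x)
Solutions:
 g(x) = C1 + C2*erf(6^(3/4)*x/6)


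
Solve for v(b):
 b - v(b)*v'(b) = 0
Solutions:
 v(b) = -sqrt(C1 + b^2)
 v(b) = sqrt(C1 + b^2)
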